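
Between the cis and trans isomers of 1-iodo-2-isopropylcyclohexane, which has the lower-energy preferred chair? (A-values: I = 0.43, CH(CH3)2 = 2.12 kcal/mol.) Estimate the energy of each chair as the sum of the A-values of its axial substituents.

At 1,2 positions (parity opposite): cis → (a,e or e,a); trans → (e,e or a,a).
Best chair for cis: E = 0.43 kcal/mol; best chair for trans: E = 0.00 kcal/mol.
The trans isomer is lower by 0.43 kcal/mol.

trans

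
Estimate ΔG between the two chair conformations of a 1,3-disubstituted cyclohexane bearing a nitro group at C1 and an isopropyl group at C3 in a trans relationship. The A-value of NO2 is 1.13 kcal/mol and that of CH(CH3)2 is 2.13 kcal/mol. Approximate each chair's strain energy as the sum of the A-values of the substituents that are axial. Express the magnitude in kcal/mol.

C1 and C3 have the same parity, so for the trans isomer the two substituents are one axial and one equatorial in each chair.
Chair I (nitro axial, isopropyl equatorial): E = 1.13 kcal/mol.
Chair II (nitro equatorial, isopropyl axial): E = 2.13 kcal/mol.
ΔE = 2.13 − 1.13 = 1.00 kcal/mol; chair I is more stable.

1.00 kcal/mol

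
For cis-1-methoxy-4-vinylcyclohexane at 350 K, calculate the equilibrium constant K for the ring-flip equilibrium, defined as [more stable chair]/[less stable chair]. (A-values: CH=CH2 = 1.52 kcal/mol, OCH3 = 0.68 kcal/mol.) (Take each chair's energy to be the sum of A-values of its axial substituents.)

K ≈ 3.35

C1 and C4 have opposite parity, so for the cis isomer the two substituents are one axial and one equatorial in each chair.
Chair I (vinyl axial, methoxy equatorial): E = 1.52 kcal/mol; chair II (vinyl equatorial, methoxy axial): E = 0.68 kcal/mol.
ΔG = 0.84 kcal/mol between the two chairs.
K = exp(ΔG/RT) with R = 1.987×10⁻³ kcal mol⁻¹ K⁻¹ and T = 350 K gives K ≈ 3.35.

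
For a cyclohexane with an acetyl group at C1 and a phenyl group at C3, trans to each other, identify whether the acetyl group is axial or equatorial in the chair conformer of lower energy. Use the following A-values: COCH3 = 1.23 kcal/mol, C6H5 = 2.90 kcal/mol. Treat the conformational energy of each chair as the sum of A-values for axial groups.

axial

C1 and C3 have the same parity, so for the trans isomer the two substituents are one axial and one equatorial in each chair.
Chair I (acetyl axial, phenyl equatorial): E = 1.23 kcal/mol.
Chair II (acetyl equatorial, phenyl axial): E = 2.90 kcal/mol.
Chair I is the more stable (lower-energy) conformer, and in that chair the acetyl group is axial.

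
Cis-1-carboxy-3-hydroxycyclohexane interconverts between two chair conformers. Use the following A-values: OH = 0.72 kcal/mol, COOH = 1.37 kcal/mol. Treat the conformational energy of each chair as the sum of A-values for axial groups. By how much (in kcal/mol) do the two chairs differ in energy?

C1 and C3 have the same parity, so for the cis isomer the two substituents are e,e in one chair and a,a in the other.
Chair I (hydroxyl axial, carboxyl axial): E = 2.09 kcal/mol.
Chair II (hydroxyl equatorial, carboxyl equatorial): E = 0.00 kcal/mol.
ΔE = 2.09 − 0.00 = 2.09 kcal/mol; chair II is more stable.

2.09 kcal/mol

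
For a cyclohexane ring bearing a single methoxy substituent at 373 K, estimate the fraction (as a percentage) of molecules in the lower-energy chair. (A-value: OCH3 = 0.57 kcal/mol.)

One chair has the methoxy group axial (E = 0.57 kcal/mol) and the other has it equatorial (E = 0).
ΔG = 0.57 kcal/mol between the two chairs.
K = exp(ΔG/RT) with R = 1.987×10⁻³ kcal mol⁻¹ K⁻¹ and T = 373 K gives K ≈ 2.16.
Fraction in the lower-energy chair = K/(K+1) = 68.3%.

68.3%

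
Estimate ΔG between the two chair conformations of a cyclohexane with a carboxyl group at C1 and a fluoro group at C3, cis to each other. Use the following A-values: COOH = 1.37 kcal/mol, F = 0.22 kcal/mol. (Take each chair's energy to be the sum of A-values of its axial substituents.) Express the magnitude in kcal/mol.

C1 and C3 have the same parity, so for the cis isomer the two substituents are e,e in one chair and a,a in the other.
Chair I (carboxyl axial, fluoro axial): E = 1.59 kcal/mol.
Chair II (carboxyl equatorial, fluoro equatorial): E = 0.00 kcal/mol.
ΔE = 1.59 − 0.00 = 1.59 kcal/mol; chair II is more stable.

1.59 kcal/mol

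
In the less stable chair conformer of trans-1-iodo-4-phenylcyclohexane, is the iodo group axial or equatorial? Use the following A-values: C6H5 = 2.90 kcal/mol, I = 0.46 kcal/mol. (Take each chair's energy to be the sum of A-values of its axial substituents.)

C1 and C4 have opposite parity, so for the trans isomer the two substituents are e,e in one chair and a,a in the other.
Chair I (phenyl axial, iodo axial): E = 3.36 kcal/mol.
Chair II (phenyl equatorial, iodo equatorial): E = 0.00 kcal/mol.
Chair I is the less stable (higher-energy) conformer, and in that chair the iodo group is axial.

axial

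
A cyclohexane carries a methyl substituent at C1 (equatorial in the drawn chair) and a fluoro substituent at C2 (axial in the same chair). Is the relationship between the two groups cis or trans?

cis

C1 and C2 have opposite parity, so their axial bonds point in opposite directions.
With opposite-parity carbons, two substituents on the same face are one axial and one equatorial; opposite faces give both axial or both equatorial.
Here the groups are equatorial/axial → same face → cis.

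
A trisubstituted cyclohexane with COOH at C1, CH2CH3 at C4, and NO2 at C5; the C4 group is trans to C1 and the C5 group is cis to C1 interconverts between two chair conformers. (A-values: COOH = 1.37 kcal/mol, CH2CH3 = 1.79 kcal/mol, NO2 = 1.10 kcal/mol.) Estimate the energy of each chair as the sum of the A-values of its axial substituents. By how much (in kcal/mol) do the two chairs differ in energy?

Chair I (carboxyl axial, ethyl axial, nitro axial): E = 4.26 kcal/mol.
Chair II (carboxyl equatorial, ethyl equatorial, nitro equatorial): E = 0.00 kcal/mol.
ΔE = 4.26 − 0.00 = 4.26 kcal/mol; chair II is more stable.

4.26 kcal/mol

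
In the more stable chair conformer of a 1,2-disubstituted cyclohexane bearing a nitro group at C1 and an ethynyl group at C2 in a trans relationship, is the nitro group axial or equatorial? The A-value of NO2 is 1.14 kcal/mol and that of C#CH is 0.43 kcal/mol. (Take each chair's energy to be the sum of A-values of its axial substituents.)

equatorial

C1 and C2 have opposite parity, so for the trans isomer the two substituents are e,e in one chair and a,a in the other.
Chair I (nitro axial, ethynyl axial): E = 1.57 kcal/mol.
Chair II (nitro equatorial, ethynyl equatorial): E = 0.00 kcal/mol.
Chair II is the more stable (lower-energy) conformer, and in that chair the nitro group is equatorial.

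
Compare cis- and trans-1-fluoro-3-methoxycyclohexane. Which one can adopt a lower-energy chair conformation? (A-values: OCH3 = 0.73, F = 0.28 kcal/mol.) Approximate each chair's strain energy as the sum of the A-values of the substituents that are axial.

cis

At 1,3 positions (parity same): cis → (e,e or a,a); trans → (a,e or e,a).
Best chair for cis: E = 0.00 kcal/mol; best chair for trans: E = 0.28 kcal/mol.
The cis isomer is lower by 0.28 kcal/mol.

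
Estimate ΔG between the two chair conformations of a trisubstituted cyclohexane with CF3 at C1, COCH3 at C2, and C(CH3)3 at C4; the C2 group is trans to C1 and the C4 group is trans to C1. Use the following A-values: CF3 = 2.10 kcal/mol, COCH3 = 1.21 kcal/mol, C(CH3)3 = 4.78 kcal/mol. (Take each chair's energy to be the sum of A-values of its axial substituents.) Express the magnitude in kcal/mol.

Chair I (trifluoromethyl axial, acetyl axial, tert-butyl axial): E = 8.09 kcal/mol.
Chair II (trifluoromethyl equatorial, acetyl equatorial, tert-butyl equatorial): E = 0.00 kcal/mol.
ΔE = 8.09 − 0.00 = 8.09 kcal/mol; chair II is more stable.

8.09 kcal/mol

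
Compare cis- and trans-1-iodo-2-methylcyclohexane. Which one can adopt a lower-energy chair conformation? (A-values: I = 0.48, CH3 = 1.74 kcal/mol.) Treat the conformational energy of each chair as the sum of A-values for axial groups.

At 1,2 positions (parity opposite): cis → (a,e or e,a); trans → (e,e or a,a).
Best chair for cis: E = 0.48 kcal/mol; best chair for trans: E = 0.00 kcal/mol.
The trans isomer is lower by 0.48 kcal/mol.

trans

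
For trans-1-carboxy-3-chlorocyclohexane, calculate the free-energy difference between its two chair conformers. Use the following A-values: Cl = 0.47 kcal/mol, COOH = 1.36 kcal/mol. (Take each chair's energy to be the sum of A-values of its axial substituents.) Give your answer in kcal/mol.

0.89 kcal/mol

C1 and C3 have the same parity, so for the trans isomer the two substituents are one axial and one equatorial in each chair.
Chair I (chloro axial, carboxyl equatorial): E = 0.47 kcal/mol.
Chair II (chloro equatorial, carboxyl axial): E = 1.36 kcal/mol.
ΔE = 1.36 − 0.47 = 0.89 kcal/mol; chair I is more stable.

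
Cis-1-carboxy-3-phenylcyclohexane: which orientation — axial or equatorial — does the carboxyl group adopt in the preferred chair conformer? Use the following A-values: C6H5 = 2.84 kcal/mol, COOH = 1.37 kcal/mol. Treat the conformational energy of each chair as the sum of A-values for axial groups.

C1 and C3 have the same parity, so for the cis isomer the two substituents are e,e in one chair and a,a in the other.
Chair I (phenyl axial, carboxyl axial): E = 4.21 kcal/mol.
Chair II (phenyl equatorial, carboxyl equatorial): E = 0.00 kcal/mol.
Chair II is the more stable (lower-energy) conformer, and in that chair the carboxyl group is equatorial.

equatorial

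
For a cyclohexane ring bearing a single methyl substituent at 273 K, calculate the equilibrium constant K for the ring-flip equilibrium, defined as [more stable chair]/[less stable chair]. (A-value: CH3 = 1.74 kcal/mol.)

One chair has the methyl group axial (E = 1.74 kcal/mol) and the other has it equatorial (E = 0).
ΔG = 1.74 kcal/mol between the two chairs.
K = exp(ΔG/RT) with R = 1.987×10⁻³ kcal mol⁻¹ K⁻¹ and T = 273 K gives K ≈ 24.7.

K ≈ 24.7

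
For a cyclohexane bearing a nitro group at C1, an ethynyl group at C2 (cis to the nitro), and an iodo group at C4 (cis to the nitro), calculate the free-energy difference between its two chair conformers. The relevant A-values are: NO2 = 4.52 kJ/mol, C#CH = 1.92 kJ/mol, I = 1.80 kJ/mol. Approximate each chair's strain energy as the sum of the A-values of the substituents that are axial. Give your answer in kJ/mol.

Chair I (nitro axial, ethynyl equatorial, iodo equatorial): E = 4.52 kJ/mol.
Chair II (nitro equatorial, ethynyl axial, iodo axial): E = 3.72 kJ/mol.
ΔE = 4.52 − 3.72 = 0.80 kJ/mol; chair II is more stable.

0.80 kJ/mol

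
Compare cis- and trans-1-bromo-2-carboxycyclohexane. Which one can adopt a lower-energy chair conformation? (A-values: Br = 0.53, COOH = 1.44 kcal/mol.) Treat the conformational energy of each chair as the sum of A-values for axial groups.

trans

At 1,2 positions (parity opposite): cis → (a,e or e,a); trans → (e,e or a,a).
Best chair for cis: E = 0.53 kcal/mol; best chair for trans: E = 0.00 kcal/mol.
The trans isomer is lower by 0.53 kcal/mol.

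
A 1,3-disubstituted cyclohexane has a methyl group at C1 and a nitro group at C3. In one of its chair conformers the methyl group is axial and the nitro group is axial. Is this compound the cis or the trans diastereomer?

C1 and C3 have the same parity, so their axial bonds point in the same direction.
With same-parity carbons, two substituents on the same face are both axial or both equatorial; opposite faces give one of each.
Here the groups are axial/axial → same face → cis.

cis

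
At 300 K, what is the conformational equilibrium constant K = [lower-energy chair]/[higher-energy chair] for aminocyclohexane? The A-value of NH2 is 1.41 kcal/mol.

K ≈ 10.6

One chair has the amino group axial (E = 1.41 kcal/mol) and the other has it equatorial (E = 0).
ΔG = 1.41 kcal/mol between the two chairs.
K = exp(ΔG/RT) with R = 1.987×10⁻³ kcal mol⁻¹ K⁻¹ and T = 300 K gives K ≈ 10.6.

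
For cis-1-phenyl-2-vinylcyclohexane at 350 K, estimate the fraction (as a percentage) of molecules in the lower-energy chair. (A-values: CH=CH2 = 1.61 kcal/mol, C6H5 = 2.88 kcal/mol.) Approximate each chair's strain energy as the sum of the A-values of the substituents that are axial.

86.1%

C1 and C2 have opposite parity, so for the cis isomer the two substituents are one axial and one equatorial in each chair.
Chair I (vinyl axial, phenyl equatorial): E = 1.61 kcal/mol; chair II (vinyl equatorial, phenyl axial): E = 2.88 kcal/mol.
ΔG = 1.27 kcal/mol between the two chairs.
K = exp(ΔG/RT) with R = 1.987×10⁻³ kcal mol⁻¹ K⁻¹ and T = 350 K gives K ≈ 6.21.
Fraction in the lower-energy chair = K/(K+1) = 86.1%.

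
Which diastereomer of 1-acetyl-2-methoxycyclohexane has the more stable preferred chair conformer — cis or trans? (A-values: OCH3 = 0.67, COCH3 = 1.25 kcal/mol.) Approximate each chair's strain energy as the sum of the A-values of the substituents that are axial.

At 1,2 positions (parity opposite): cis → (a,e or e,a); trans → (e,e or a,a).
Best chair for cis: E = 0.67 kcal/mol; best chair for trans: E = 0.00 kcal/mol.
The trans isomer is lower by 0.67 kcal/mol.

trans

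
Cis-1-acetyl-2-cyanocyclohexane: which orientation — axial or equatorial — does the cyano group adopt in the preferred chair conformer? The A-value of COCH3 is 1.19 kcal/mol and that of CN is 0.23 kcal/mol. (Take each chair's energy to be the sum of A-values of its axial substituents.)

C1 and C2 have opposite parity, so for the cis isomer the two substituents are one axial and one equatorial in each chair.
Chair I (acetyl axial, cyano equatorial): E = 1.19 kcal/mol.
Chair II (acetyl equatorial, cyano axial): E = 0.23 kcal/mol.
Chair II is the more stable (lower-energy) conformer, and in that chair the cyano group is axial.

axial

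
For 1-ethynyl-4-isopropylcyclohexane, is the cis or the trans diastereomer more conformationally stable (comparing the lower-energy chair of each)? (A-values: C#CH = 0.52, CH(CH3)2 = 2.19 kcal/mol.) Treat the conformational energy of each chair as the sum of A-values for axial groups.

trans

At 1,4 positions (parity opposite): cis → (a,e or e,a); trans → (e,e or a,a).
Best chair for cis: E = 0.52 kcal/mol; best chair for trans: E = 0.00 kcal/mol.
The trans isomer is lower by 0.52 kcal/mol.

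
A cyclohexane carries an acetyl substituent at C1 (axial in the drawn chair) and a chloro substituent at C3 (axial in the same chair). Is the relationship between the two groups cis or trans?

C1 and C3 have the same parity, so their axial bonds point in the same direction.
With same-parity carbons, two substituents on the same face are both axial or both equatorial; opposite faces give one of each.
Here the groups are axial/axial → same face → cis.

cis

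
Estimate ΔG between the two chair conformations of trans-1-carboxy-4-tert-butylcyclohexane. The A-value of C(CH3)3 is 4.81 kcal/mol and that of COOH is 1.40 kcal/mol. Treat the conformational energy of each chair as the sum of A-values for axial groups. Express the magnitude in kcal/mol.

6.21 kcal/mol

C1 and C4 have opposite parity, so for the trans isomer the two substituents are e,e in one chair and a,a in the other.
Chair I (tert-butyl axial, carboxyl axial): E = 6.21 kcal/mol.
Chair II (tert-butyl equatorial, carboxyl equatorial): E = 0.00 kcal/mol.
ΔE = 6.21 − 0.00 = 6.21 kcal/mol; chair II is more stable.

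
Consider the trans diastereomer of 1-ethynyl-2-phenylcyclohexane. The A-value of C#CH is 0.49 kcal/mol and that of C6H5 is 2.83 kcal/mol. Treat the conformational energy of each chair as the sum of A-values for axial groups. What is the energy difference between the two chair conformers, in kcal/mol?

3.32 kcal/mol

C1 and C2 have opposite parity, so for the trans isomer the two substituents are e,e in one chair and a,a in the other.
Chair I (ethynyl axial, phenyl axial): E = 3.32 kcal/mol.
Chair II (ethynyl equatorial, phenyl equatorial): E = 0.00 kcal/mol.
ΔE = 3.32 − 0.00 = 3.32 kcal/mol; chair II is more stable.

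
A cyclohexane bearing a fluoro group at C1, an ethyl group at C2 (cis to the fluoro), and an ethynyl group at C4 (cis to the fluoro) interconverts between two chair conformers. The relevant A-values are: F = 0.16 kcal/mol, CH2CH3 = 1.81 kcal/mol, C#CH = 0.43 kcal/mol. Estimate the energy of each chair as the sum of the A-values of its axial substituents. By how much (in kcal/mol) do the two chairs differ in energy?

2.08 kcal/mol

Chair I (fluoro axial, ethyl equatorial, ethynyl equatorial): E = 0.16 kcal/mol.
Chair II (fluoro equatorial, ethyl axial, ethynyl axial): E = 2.24 kcal/mol.
ΔE = 2.24 − 0.16 = 2.08 kcal/mol; chair I is more stable.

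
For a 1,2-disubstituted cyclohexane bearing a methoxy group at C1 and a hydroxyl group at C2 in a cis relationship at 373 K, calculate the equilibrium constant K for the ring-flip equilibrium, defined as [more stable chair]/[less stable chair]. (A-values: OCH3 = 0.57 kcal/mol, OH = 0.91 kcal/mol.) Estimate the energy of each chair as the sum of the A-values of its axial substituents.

K ≈ 1.58

C1 and C2 have opposite parity, so for the cis isomer the two substituents are one axial and one equatorial in each chair.
Chair I (methoxy axial, hydroxyl equatorial): E = 0.57 kcal/mol; chair II (methoxy equatorial, hydroxyl axial): E = 0.91 kcal/mol.
ΔG = 0.34 kcal/mol between the two chairs.
K = exp(ΔG/RT) with R = 1.987×10⁻³ kcal mol⁻¹ K⁻¹ and T = 373 K gives K ≈ 1.58.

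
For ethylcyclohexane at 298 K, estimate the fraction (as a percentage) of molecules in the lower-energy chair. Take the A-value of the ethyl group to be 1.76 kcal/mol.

One chair has the ethyl group axial (E = 1.76 kcal/mol) and the other has it equatorial (E = 0).
ΔG = 1.76 kcal/mol between the two chairs.
K = exp(ΔG/RT) with R = 1.987×10⁻³ kcal mol⁻¹ K⁻¹ and T = 298 K gives K ≈ 19.5.
Fraction in the lower-energy chair = K/(K+1) = 95.1%.

95.1%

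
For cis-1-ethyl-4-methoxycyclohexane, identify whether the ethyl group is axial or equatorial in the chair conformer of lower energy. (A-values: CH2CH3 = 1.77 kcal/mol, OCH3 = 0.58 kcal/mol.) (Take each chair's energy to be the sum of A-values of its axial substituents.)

equatorial

C1 and C4 have opposite parity, so for the cis isomer the two substituents are one axial and one equatorial in each chair.
Chair I (ethyl axial, methoxy equatorial): E = 1.77 kcal/mol.
Chair II (ethyl equatorial, methoxy axial): E = 0.58 kcal/mol.
Chair II is the more stable (lower-energy) conformer, and in that chair the ethyl group is equatorial.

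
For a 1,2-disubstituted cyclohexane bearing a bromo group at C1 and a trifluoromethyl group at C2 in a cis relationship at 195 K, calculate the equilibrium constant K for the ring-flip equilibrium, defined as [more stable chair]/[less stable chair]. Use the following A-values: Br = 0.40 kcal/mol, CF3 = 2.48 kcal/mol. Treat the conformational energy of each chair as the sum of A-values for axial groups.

C1 and C2 have opposite parity, so for the cis isomer the two substituents are one axial and one equatorial in each chair.
Chair I (bromo axial, trifluoromethyl equatorial): E = 0.40 kcal/mol; chair II (bromo equatorial, trifluoromethyl axial): E = 2.48 kcal/mol.
ΔG = 2.08 kcal/mol between the two chairs.
K = exp(ΔG/RT) with R = 1.987×10⁻³ kcal mol⁻¹ K⁻¹ and T = 195 K gives K ≈ 214.

K ≈ 214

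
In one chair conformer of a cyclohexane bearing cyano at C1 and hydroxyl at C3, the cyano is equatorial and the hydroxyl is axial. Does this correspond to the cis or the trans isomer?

C1 and C3 have the same parity, so their axial bonds point in the same direction.
With same-parity carbons, two substituents on the same face are both axial or both equatorial; opposite faces give one of each.
Here the groups are equatorial/axial → opposite face → trans.

trans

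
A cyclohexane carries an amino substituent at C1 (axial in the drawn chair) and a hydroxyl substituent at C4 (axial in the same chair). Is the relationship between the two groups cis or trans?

C1 and C4 have opposite parity, so their axial bonds point in opposite directions.
With opposite-parity carbons, two substituents on the same face are one axial and one equatorial; opposite faces give both axial or both equatorial.
Here the groups are axial/axial → opposite face → trans.

trans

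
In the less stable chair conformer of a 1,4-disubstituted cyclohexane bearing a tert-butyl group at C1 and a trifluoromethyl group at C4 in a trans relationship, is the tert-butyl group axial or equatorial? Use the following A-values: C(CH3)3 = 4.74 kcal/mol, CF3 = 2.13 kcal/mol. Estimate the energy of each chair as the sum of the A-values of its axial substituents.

C1 and C4 have opposite parity, so for the trans isomer the two substituents are e,e in one chair and a,a in the other.
Chair I (tert-butyl axial, trifluoromethyl axial): E = 6.87 kcal/mol.
Chair II (tert-butyl equatorial, trifluoromethyl equatorial): E = 0.00 kcal/mol.
Chair I is the less stable (higher-energy) conformer, and in that chair the tert-butyl group is axial.

axial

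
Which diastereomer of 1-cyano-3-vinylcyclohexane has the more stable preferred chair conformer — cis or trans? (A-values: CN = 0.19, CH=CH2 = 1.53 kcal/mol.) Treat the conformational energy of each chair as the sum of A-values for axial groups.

cis

At 1,3 positions (parity same): cis → (e,e or a,a); trans → (a,e or e,a).
Best chair for cis: E = 0.00 kcal/mol; best chair for trans: E = 0.19 kcal/mol.
The cis isomer is lower by 0.19 kcal/mol.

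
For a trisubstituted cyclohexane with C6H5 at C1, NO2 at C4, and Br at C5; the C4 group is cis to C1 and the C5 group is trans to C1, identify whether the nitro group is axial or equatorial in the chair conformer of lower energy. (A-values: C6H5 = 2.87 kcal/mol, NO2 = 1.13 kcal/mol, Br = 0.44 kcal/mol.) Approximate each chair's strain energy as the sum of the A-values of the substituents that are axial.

Chair I (phenyl axial, nitro equatorial, bromo equatorial): E = 2.87 kcal/mol.
Chair II (phenyl equatorial, nitro axial, bromo axial): E = 1.57 kcal/mol.
Chair II is the more stable (lower-energy) conformer, and in that chair the nitro group is axial.

axial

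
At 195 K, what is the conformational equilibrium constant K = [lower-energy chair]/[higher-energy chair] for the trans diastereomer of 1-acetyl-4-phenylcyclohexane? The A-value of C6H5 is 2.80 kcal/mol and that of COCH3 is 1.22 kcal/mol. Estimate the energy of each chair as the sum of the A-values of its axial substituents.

C1 and C4 have opposite parity, so for the trans isomer the two substituents are e,e in one chair and a,a in the other.
Chair I (phenyl axial, acetyl axial): E = 4.02 kcal/mol; chair II (phenyl equatorial, acetyl equatorial): E = 0.00 kcal/mol.
ΔG = 4.02 kcal/mol between the two chairs.
K = exp(ΔG/RT) with R = 1.987×10⁻³ kcal mol⁻¹ K⁻¹ and T = 195 K gives K ≈ 3.21e+04.

K ≈ 32053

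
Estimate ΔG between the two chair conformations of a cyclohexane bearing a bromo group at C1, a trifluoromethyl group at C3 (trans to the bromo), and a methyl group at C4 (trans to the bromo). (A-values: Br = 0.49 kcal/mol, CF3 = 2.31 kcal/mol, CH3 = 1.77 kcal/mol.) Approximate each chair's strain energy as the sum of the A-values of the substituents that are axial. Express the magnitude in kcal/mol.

0.05 kcal/mol

Chair I (bromo axial, trifluoromethyl equatorial, methyl axial): E = 2.26 kcal/mol.
Chair II (bromo equatorial, trifluoromethyl axial, methyl equatorial): E = 2.31 kcal/mol.
ΔE = 2.31 − 2.26 = 0.05 kcal/mol; chair I is more stable.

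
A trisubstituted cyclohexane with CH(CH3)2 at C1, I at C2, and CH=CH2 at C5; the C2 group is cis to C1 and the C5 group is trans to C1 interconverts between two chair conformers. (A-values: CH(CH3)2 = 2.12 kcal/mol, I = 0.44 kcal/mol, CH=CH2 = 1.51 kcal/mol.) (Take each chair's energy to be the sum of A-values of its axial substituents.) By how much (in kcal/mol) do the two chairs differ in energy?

0.17 kcal/mol

Chair I (isopropyl axial, iodo equatorial, vinyl equatorial): E = 2.12 kcal/mol.
Chair II (isopropyl equatorial, iodo axial, vinyl axial): E = 1.95 kcal/mol.
ΔE = 2.12 − 1.95 = 0.17 kcal/mol; chair II is more stable.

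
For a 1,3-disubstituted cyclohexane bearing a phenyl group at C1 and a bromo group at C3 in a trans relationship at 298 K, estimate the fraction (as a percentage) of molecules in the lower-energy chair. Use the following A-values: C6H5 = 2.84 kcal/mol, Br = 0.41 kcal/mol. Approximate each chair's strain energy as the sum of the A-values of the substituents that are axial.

98.4%

C1 and C3 have the same parity, so for the trans isomer the two substituents are one axial and one equatorial in each chair.
Chair I (phenyl axial, bromo equatorial): E = 2.84 kcal/mol; chair II (phenyl equatorial, bromo axial): E = 0.41 kcal/mol.
ΔG = 2.43 kcal/mol between the two chairs.
K = exp(ΔG/RT) with R = 1.987×10⁻³ kcal mol⁻¹ K⁻¹ and T = 298 K gives K ≈ 60.6.
Fraction in the lower-energy chair = K/(K+1) = 98.4%.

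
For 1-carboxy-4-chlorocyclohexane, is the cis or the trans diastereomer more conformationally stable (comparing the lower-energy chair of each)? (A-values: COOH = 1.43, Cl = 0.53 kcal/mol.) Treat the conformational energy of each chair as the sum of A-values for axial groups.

At 1,4 positions (parity opposite): cis → (a,e or e,a); trans → (e,e or a,a).
Best chair for cis: E = 0.53 kcal/mol; best chair for trans: E = 0.00 kcal/mol.
The trans isomer is lower by 0.53 kcal/mol.

trans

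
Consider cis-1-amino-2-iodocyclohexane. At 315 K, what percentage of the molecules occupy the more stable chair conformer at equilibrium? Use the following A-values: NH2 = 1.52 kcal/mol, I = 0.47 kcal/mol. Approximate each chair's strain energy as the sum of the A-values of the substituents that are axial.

84.3%

C1 and C2 have opposite parity, so for the cis isomer the two substituents are one axial and one equatorial in each chair.
Chair I (amino axial, iodo equatorial): E = 1.52 kcal/mol; chair II (amino equatorial, iodo axial): E = 0.47 kcal/mol.
ΔG = 1.05 kcal/mol between the two chairs.
K = exp(ΔG/RT) with R = 1.987×10⁻³ kcal mol⁻¹ K⁻¹ and T = 315 K gives K ≈ 5.35.
Fraction in the lower-energy chair = K/(K+1) = 84.3%.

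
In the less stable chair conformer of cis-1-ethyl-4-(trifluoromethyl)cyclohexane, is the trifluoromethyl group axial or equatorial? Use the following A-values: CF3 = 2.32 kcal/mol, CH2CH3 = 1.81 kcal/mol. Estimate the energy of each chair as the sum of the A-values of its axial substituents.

C1 and C4 have opposite parity, so for the cis isomer the two substituents are one axial and one equatorial in each chair.
Chair I (trifluoromethyl axial, ethyl equatorial): E = 2.32 kcal/mol.
Chair II (trifluoromethyl equatorial, ethyl axial): E = 1.81 kcal/mol.
Chair I is the less stable (higher-energy) conformer, and in that chair the trifluoromethyl group is axial.

axial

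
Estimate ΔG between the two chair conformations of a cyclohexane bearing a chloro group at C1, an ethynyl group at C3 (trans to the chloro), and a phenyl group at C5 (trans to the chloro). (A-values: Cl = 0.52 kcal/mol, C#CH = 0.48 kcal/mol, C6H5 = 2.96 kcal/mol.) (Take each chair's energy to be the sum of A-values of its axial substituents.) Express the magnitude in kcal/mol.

Chair I (chloro axial, ethynyl equatorial, phenyl equatorial): E = 0.52 kcal/mol.
Chair II (chloro equatorial, ethynyl axial, phenyl axial): E = 3.44 kcal/mol.
ΔE = 3.44 − 0.52 = 2.92 kcal/mol; chair I is more stable.

2.92 kcal/mol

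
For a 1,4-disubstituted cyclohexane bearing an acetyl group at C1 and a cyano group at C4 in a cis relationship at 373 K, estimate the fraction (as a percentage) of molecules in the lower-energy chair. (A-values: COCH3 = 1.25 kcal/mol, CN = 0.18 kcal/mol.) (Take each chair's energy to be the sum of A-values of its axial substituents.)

80.9%

C1 and C4 have opposite parity, so for the cis isomer the two substituents are one axial and one equatorial in each chair.
Chair I (acetyl axial, cyano equatorial): E = 1.25 kcal/mol; chair II (acetyl equatorial, cyano axial): E = 0.18 kcal/mol.
ΔG = 1.07 kcal/mol between the two chairs.
K = exp(ΔG/RT) with R = 1.987×10⁻³ kcal mol⁻¹ K⁻¹ and T = 373 K gives K ≈ 4.24.
Fraction in the lower-energy chair = K/(K+1) = 80.9%.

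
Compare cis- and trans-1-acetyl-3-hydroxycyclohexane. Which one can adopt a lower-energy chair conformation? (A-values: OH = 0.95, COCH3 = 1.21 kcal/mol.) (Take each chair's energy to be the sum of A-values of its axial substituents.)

cis

At 1,3 positions (parity same): cis → (e,e or a,a); trans → (a,e or e,a).
Best chair for cis: E = 0.00 kcal/mol; best chair for trans: E = 0.95 kcal/mol.
The cis isomer is lower by 0.95 kcal/mol.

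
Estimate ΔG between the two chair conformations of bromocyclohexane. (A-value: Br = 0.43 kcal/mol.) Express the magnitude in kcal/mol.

A monosubstituted cyclohexane has one chair with the bromo group axial (E = A = 0.43 kcal/mol) and one with it equatorial (E = 0).
ΔE = 0.43 − 0 = 0.43 kcal/mol.

0.43 kcal/mol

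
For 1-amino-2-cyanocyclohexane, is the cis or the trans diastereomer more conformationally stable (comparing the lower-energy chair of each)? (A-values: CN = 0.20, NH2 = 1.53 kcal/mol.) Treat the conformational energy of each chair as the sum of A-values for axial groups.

trans

At 1,2 positions (parity opposite): cis → (a,e or e,a); trans → (e,e or a,a).
Best chair for cis: E = 0.20 kcal/mol; best chair for trans: E = 0.00 kcal/mol.
The trans isomer is lower by 0.20 kcal/mol.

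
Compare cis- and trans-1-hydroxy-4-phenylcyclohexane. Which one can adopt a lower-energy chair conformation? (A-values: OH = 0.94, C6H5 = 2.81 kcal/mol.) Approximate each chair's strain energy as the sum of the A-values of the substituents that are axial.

At 1,4 positions (parity opposite): cis → (a,e or e,a); trans → (e,e or a,a).
Best chair for cis: E = 0.94 kcal/mol; best chair for trans: E = 0.00 kcal/mol.
The trans isomer is lower by 0.94 kcal/mol.

trans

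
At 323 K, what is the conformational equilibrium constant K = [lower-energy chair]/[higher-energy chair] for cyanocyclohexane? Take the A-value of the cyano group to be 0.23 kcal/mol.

K ≈ 1.43

One chair has the cyano group axial (E = 0.23 kcal/mol) and the other has it equatorial (E = 0).
ΔG = 0.23 kcal/mol between the two chairs.
K = exp(ΔG/RT) with R = 1.987×10⁻³ kcal mol⁻¹ K⁻¹ and T = 323 K gives K ≈ 1.43.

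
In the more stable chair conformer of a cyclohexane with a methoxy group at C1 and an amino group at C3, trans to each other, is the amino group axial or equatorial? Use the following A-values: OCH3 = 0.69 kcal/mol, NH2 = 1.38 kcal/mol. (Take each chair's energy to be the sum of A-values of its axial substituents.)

C1 and C3 have the same parity, so for the trans isomer the two substituents are one axial and one equatorial in each chair.
Chair I (methoxy axial, amino equatorial): E = 0.69 kcal/mol.
Chair II (methoxy equatorial, amino axial): E = 1.38 kcal/mol.
Chair I is the more stable (lower-energy) conformer, and in that chair the amino group is equatorial.

equatorial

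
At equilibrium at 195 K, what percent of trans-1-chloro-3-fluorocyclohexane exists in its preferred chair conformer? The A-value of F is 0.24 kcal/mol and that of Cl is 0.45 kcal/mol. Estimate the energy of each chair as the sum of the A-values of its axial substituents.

C1 and C3 have the same parity, so for the trans isomer the two substituents are one axial and one equatorial in each chair.
Chair I (fluoro axial, chloro equatorial): E = 0.24 kcal/mol; chair II (fluoro equatorial, chloro axial): E = 0.45 kcal/mol.
ΔG = 0.21 kcal/mol between the two chairs.
K = exp(ΔG/RT) with R = 1.987×10⁻³ kcal mol⁻¹ K⁻¹ and T = 195 K gives K ≈ 1.72.
Fraction in the lower-energy chair = K/(K+1) = 63.2%.

63.2%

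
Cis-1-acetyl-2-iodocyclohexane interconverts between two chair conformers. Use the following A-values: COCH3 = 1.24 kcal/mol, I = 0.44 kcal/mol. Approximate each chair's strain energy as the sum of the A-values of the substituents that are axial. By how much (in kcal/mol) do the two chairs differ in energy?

0.80 kcal/mol

C1 and C2 have opposite parity, so for the cis isomer the two substituents are one axial and one equatorial in each chair.
Chair I (acetyl axial, iodo equatorial): E = 1.24 kcal/mol.
Chair II (acetyl equatorial, iodo axial): E = 0.44 kcal/mol.
ΔE = 1.24 − 0.44 = 0.80 kcal/mol; chair II is more stable.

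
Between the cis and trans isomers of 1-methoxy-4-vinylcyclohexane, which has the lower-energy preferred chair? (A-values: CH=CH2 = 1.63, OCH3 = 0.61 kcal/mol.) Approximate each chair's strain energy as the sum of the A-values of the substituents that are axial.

trans

At 1,4 positions (parity opposite): cis → (a,e or e,a); trans → (e,e or a,a).
Best chair for cis: E = 0.61 kcal/mol; best chair for trans: E = 0.00 kcal/mol.
The trans isomer is lower by 0.61 kcal/mol.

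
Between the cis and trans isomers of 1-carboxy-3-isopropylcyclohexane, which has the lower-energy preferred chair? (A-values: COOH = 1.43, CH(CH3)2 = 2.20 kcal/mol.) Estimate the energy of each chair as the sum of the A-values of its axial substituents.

At 1,3 positions (parity same): cis → (e,e or a,a); trans → (a,e or e,a).
Best chair for cis: E = 0.00 kcal/mol; best chair for trans: E = 1.43 kcal/mol.
The cis isomer is lower by 1.43 kcal/mol.

cis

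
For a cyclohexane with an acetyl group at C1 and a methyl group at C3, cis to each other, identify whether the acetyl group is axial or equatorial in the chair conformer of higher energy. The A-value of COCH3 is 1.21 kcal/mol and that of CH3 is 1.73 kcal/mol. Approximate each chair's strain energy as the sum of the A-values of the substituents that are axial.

C1 and C3 have the same parity, so for the cis isomer the two substituents are e,e in one chair and a,a in the other.
Chair I (acetyl axial, methyl axial): E = 2.94 kcal/mol.
Chair II (acetyl equatorial, methyl equatorial): E = 0.00 kcal/mol.
Chair I is the less stable (higher-energy) conformer, and in that chair the acetyl group is axial.

axial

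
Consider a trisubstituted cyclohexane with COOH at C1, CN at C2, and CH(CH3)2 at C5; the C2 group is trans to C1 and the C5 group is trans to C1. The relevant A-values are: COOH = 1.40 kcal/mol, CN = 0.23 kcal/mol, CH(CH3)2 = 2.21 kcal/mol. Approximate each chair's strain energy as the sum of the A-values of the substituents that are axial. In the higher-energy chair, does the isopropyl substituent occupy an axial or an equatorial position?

axial

Chair I (carboxyl axial, cyano axial, isopropyl equatorial): E = 1.63 kcal/mol.
Chair II (carboxyl equatorial, cyano equatorial, isopropyl axial): E = 2.21 kcal/mol.
Chair II is the less stable (higher-energy) conformer, and in that chair the isopropyl group is axial.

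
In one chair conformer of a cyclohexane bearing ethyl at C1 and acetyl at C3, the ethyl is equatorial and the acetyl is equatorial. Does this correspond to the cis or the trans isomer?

cis

C1 and C3 have the same parity, so their axial bonds point in the same direction.
With same-parity carbons, two substituents on the same face are both axial or both equatorial; opposite faces give one of each.
Here the groups are equatorial/equatorial → same face → cis.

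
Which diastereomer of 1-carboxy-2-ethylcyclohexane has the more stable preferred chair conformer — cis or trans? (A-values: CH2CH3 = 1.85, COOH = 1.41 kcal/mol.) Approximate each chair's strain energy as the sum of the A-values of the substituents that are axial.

At 1,2 positions (parity opposite): cis → (a,e or e,a); trans → (e,e or a,a).
Best chair for cis: E = 1.41 kcal/mol; best chair for trans: E = 0.00 kcal/mol.
The trans isomer is lower by 1.41 kcal/mol.

trans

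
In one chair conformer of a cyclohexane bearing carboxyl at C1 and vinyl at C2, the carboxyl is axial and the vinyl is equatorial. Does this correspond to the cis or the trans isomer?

cis

C1 and C2 have opposite parity, so their axial bonds point in opposite directions.
With opposite-parity carbons, two substituents on the same face are one axial and one equatorial; opposite faces give both axial or both equatorial.
Here the groups are axial/equatorial → same face → cis.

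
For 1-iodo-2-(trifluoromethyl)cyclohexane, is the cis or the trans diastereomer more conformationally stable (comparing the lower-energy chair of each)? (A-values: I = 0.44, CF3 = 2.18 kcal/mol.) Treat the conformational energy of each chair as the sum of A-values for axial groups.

trans

At 1,2 positions (parity opposite): cis → (a,e or e,a); trans → (e,e or a,a).
Best chair for cis: E = 0.44 kcal/mol; best chair for trans: E = 0.00 kcal/mol.
The trans isomer is lower by 0.44 kcal/mol.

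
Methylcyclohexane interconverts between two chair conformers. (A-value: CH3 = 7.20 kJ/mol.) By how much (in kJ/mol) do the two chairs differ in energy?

A monosubstituted cyclohexane has one chair with the methyl group axial (E = A = 7.20 kJ/mol) and one with it equatorial (E = 0).
ΔE = 7.20 − 0 = 7.20 kJ/mol.

7.20 kJ/mol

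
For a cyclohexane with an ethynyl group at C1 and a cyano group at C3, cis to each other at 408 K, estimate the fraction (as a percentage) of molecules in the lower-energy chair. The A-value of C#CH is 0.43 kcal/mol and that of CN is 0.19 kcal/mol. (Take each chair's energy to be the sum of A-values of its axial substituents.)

68.2%

C1 and C3 have the same parity, so for the cis isomer the two substituents are e,e in one chair and a,a in the other.
Chair I (ethynyl axial, cyano axial): E = 0.62 kcal/mol; chair II (ethynyl equatorial, cyano equatorial): E = 0.00 kcal/mol.
ΔG = 0.62 kcal/mol between the two chairs.
K = exp(ΔG/RT) with R = 1.987×10⁻³ kcal mol⁻¹ K⁻¹ and T = 408 K gives K ≈ 2.15.
Fraction in the lower-energy chair = K/(K+1) = 68.2%.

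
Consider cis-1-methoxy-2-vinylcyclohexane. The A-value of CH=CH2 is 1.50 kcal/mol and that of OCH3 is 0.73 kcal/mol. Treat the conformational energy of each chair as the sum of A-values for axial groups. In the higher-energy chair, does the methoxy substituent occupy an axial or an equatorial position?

C1 and C2 have opposite parity, so for the cis isomer the two substituents are one axial and one equatorial in each chair.
Chair I (vinyl axial, methoxy equatorial): E = 1.50 kcal/mol.
Chair II (vinyl equatorial, methoxy axial): E = 0.73 kcal/mol.
Chair I is the less stable (higher-energy) conformer, and in that chair the methoxy group is equatorial.

equatorial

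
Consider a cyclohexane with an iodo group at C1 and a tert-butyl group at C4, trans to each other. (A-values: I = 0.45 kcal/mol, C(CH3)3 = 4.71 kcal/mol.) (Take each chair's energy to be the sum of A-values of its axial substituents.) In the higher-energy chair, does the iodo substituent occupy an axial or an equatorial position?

C1 and C4 have opposite parity, so for the trans isomer the two substituents are e,e in one chair and a,a in the other.
Chair I (iodo axial, tert-butyl axial): E = 5.16 kcal/mol.
Chair II (iodo equatorial, tert-butyl equatorial): E = 0.00 kcal/mol.
Chair I is the less stable (higher-energy) conformer, and in that chair the iodo group is axial.

axial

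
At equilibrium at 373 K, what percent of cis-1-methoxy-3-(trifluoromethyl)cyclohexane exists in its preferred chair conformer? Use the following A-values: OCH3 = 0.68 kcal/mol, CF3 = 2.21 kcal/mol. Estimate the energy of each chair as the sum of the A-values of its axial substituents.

C1 and C3 have the same parity, so for the cis isomer the two substituents are e,e in one chair and a,a in the other.
Chair I (methoxy axial, trifluoromethyl axial): E = 2.89 kcal/mol; chair II (methoxy equatorial, trifluoromethyl equatorial): E = 0.00 kcal/mol.
ΔG = 2.89 kcal/mol between the two chairs.
K = exp(ΔG/RT) with R = 1.987×10⁻³ kcal mol⁻¹ K⁻¹ and T = 373 K gives K ≈ 49.4.
Fraction in the lower-energy chair = K/(K+1) = 98.0%.

98.0%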